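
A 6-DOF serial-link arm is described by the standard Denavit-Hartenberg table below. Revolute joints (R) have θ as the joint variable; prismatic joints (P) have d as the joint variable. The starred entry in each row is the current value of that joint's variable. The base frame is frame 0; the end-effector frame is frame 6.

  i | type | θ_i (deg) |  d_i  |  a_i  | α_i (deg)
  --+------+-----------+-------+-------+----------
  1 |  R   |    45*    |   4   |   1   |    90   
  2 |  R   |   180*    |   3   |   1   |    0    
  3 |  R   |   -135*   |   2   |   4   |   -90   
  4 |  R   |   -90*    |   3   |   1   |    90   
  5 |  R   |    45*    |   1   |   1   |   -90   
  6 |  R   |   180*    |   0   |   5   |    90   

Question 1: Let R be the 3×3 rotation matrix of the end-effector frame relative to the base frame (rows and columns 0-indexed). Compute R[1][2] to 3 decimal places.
End-effector z-axis (col 2 of R) = (0.5000,0.5000,0.7071)
R[1][2] = 0.5000

0.500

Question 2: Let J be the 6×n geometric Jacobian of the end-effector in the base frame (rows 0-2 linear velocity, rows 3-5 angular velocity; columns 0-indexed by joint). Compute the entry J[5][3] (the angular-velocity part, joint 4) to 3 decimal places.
axis z_3 = (-0.5000,-0.5000,0.7071); lever o_n−o_3 = (-1.8787,0.7071,-0.5858)
cross product → J_v[:, 3] = (-0.2071,-1.6213,-1.2929)
J_ω[:, 3] = z_3
entry J[5][3] = 0.7071

0.707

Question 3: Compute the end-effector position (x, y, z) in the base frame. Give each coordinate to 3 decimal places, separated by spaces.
3.657 -0.828 6.243

after link 1: o_1 = (0.7071, 0.7071, 4.0000)
after link 2: o_2 = (2.1213, -2.1213, 4.0000)
after link 3: o_3 = (5.5355, -1.5355, 6.8284)
after link 4: o_4 = (4.7426, -3.7426, 8.9497)
after link 5: o_5 = (4.3891, -5.0962, 8.7426)
after link 6: o_6 = (3.6569, -0.8284, 6.2426)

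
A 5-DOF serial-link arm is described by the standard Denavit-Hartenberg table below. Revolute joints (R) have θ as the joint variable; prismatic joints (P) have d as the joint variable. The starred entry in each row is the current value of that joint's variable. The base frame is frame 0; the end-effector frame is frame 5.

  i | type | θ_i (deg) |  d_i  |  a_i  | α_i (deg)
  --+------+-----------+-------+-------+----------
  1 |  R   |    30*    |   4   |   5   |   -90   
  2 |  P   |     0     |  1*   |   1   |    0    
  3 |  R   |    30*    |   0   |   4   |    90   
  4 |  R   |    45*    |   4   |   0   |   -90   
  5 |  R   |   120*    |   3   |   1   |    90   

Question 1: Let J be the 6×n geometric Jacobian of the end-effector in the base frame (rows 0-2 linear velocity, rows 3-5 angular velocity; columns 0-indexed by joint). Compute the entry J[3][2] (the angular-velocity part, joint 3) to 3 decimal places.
axis z_2 = (-0.5000,0.8660,0.0000); lever o_n−o_2 = (1.6170,2.9748,1.9515)
cross product → J_v[:, 2] = (1.6901,0.9758,-2.8878)
J_ω[:, 2] = z_2
entry J[3][2] = -0.5000

-0.500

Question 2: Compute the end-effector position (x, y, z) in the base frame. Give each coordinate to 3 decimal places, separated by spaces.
after link 1: o_1 = (4.3301, 2.5000, 4.0000)
after link 2: o_2 = (4.6962, 3.8660, 4.0000)
after link 3: o_3 = (7.6962, 5.5981, 2.0000)
after link 4: o_4 = (9.4282, 6.5981, 5.4641)
after link 5: o_5 = (6.3132, 6.8408, 5.9515)

6.313 6.841 5.952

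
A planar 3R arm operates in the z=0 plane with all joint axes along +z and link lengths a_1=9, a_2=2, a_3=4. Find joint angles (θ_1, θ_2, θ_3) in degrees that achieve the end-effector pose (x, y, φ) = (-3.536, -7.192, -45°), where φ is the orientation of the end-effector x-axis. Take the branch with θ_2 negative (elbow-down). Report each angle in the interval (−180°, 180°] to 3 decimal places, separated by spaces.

-135.003 -134.994 -135.002

wrist centre = target − a_3·(cos φ, sin φ) = (-6.3644, -4.3636)
cos θ_2 = (59.5467−9²−2²)/(2·9·2) = -0.7070; θ_2 = -134.9943° (elbow-down)
β = atan2(-4.3636,-6.3644) = -145.5647°; ψ = atan2(-1.4144,7.5859) = -10.5612°
θ_1 = β − ψ = -135.0035°
θ_3 = φ − θ_1 − θ_2 = -135.0022° (wrapped to (-180°,180°])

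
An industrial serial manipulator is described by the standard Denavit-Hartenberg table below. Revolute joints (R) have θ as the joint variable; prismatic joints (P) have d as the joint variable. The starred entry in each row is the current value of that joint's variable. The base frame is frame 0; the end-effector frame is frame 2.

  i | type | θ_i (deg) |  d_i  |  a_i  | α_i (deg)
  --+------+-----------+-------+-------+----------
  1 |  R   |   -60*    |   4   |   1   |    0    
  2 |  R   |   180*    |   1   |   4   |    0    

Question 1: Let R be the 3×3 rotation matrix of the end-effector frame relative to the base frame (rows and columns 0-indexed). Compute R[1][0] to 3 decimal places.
0.866

End-effector x-axis (col 0 of R) = (-0.5000,0.8660,0.0000)
R[1][0] = 0.8660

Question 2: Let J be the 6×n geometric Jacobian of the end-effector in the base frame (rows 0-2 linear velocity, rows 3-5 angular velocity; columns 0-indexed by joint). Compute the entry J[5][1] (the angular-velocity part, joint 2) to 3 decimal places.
axis z_1 = (0.0000,0.0000,1.0000); lever o_n−o_1 = (-2.0000,3.4641,1.0000)
cross product → J_v[:, 1] = (-3.4641,-2.0000,0.0000)
J_ω[:, 1] = z_1
entry J[5][1] = 1.0000

1.000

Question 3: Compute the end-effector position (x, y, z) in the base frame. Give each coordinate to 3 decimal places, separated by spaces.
-1.500 2.598 5.000

after link 1: o_1 = (0.5000, -0.8660, 4.0000)
after link 2: o_2 = (-1.5000, 2.5981, 5.0000)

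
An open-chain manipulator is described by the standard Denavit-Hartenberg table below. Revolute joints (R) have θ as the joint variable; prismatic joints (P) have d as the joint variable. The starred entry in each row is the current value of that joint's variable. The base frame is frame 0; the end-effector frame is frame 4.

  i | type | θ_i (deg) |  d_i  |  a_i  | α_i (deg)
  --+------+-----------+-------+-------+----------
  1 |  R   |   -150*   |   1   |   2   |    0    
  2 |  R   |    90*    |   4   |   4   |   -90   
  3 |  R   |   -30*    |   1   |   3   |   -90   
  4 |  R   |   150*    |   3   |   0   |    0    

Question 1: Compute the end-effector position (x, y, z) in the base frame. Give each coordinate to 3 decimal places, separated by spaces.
3.183 -7.513 3.902

after link 1: o_1 = (-1.7321, -1.0000, 1.0000)
after link 2: o_2 = (0.2679, -4.4641, 5.0000)
after link 3: o_3 = (2.4330, -6.2141, 6.5000)
after link 4: o_4 = (3.1830, -7.5131, 3.9019)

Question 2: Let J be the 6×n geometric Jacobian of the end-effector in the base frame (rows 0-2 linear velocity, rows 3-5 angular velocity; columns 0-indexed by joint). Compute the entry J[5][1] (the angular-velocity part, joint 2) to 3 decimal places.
1.000

axis z_1 = (0.0000,0.0000,1.0000); lever o_n−o_1 = (4.9151,-6.5131,2.9019)
cross product → J_v[:, 1] = (6.5131,4.9151,-0.0000)
J_ω[:, 1] = z_1
entry J[5][1] = 1.0000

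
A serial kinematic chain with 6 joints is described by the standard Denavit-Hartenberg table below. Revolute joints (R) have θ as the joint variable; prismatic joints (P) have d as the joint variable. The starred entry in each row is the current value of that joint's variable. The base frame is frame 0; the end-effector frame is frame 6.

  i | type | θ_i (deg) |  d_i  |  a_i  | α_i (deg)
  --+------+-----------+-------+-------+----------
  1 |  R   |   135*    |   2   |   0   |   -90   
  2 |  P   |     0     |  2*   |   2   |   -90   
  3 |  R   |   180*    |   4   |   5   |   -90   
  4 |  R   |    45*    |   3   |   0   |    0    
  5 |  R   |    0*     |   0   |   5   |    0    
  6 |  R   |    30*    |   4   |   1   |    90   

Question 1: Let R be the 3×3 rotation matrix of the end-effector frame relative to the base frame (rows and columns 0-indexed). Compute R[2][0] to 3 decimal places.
End-effector x-axis (col 0 of R) = (0.1830,-0.1830,0.9659)
R[2][0] = 0.9659

0.966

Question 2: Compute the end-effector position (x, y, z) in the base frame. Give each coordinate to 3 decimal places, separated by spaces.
-1.560 -11.168 2.501

after link 1: o_1 = (0.0000, 0.0000, 2.0000)
after link 2: o_2 = (-2.8284, 0.0000, 2.0000)
after link 3: o_3 = (0.7071, -3.5355, -2.0000)
after link 4: o_4 = (-1.4142, -5.6569, -2.0000)
after link 5: o_5 = (1.0858, -8.1569, 1.5355)
after link 6: o_6 = (-1.5596, -11.1683, 2.5015)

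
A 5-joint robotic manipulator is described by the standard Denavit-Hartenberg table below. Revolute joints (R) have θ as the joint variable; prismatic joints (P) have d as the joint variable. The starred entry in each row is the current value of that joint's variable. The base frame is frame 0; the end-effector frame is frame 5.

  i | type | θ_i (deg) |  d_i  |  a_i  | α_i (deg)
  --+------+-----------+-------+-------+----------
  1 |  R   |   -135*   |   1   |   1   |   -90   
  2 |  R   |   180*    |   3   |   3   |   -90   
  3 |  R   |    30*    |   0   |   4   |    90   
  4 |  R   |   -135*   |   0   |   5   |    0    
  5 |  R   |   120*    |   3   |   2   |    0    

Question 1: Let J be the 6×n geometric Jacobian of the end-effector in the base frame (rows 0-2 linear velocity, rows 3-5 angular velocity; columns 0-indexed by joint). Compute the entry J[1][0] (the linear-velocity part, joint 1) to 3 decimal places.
axis z_0 = ẑ; lever o_n−o_0 = (7.0535,0.8311,-3.0532)
cross product → J_v[:, 0] = (-0.8311,7.0535,0.0000)
J_ω[:, 0] = z_0
entry J[1][0] = 7.0535

7.054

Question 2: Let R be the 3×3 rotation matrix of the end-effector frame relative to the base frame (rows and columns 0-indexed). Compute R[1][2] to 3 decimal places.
End-effector z-axis (col 2 of R) = (0.9659,-0.2588,0.0000)
R[1][2] = -0.2588

-0.259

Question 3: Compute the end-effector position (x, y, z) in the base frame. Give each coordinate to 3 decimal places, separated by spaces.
after link 1: o_1 = (-0.7071, -0.7071, 1.0000)
after link 2: o_2 = (3.5355, -0.7071, 1.0000)
after link 3: o_3 = (4.5708, 3.1566, 1.0000)
after link 4: o_4 = (3.6557, -0.2585, -2.5355)
after link 5: o_5 = (7.0535, 0.8311, -3.0532)

7.054 0.831 -3.053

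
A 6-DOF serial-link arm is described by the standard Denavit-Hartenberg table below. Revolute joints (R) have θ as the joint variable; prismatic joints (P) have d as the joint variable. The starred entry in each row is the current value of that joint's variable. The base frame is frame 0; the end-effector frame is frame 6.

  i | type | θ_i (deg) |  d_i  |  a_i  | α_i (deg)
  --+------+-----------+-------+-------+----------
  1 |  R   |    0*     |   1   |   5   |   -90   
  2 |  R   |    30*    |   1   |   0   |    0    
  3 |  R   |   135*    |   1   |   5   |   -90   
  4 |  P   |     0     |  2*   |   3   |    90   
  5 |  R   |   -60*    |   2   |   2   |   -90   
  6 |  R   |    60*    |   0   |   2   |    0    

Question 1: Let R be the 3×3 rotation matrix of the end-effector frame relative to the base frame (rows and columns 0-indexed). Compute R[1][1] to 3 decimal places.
End-effector y-axis (col 1 of R) = (0.2241,-0.5000,0.8365)
R[1][1] = -0.5000

-0.500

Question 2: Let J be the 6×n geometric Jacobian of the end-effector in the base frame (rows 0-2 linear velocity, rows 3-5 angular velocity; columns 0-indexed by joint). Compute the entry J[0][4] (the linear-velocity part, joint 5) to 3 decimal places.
axis z_4 = (0.0000,1.0000,0.0000); lever o_n−o_4 = (-0.7765,0.2679,-2.8978)
cross product → J_v[:, 4] = (-2.8978,-0.0000,0.7765)
J_ω[:, 4] = z_4
entry J[0][4] = -2.8978

-2.898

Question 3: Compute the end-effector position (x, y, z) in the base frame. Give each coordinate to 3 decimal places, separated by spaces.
-4.022 2.268 -2.036

after link 1: o_1 = (5.0000, 0.0000, 1.0000)
after link 2: o_2 = (5.0000, 1.0000, 1.0000)
after link 3: o_3 = (0.1704, 2.0000, -0.2941)
after link 4: o_4 = (-3.2450, 2.0000, 0.8613)
after link 5: o_5 = (-3.7627, 4.0000, -1.0706)
after link 6: o_6 = (-4.0215, 2.2679, -2.0365)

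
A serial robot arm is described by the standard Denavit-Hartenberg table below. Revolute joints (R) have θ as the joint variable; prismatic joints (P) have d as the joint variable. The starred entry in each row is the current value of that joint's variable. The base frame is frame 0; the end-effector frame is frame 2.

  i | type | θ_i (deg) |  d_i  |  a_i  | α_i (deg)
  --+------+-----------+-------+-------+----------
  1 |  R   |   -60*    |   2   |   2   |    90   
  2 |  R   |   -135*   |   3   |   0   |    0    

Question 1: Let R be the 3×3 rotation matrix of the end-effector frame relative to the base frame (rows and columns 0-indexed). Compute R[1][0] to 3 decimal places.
0.612

End-effector x-axis (col 0 of R) = (-0.3536,0.6124,-0.7071)
R[1][0] = 0.6124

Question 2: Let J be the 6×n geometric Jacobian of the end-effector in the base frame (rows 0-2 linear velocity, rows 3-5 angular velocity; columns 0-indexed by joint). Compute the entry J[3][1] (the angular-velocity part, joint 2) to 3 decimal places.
-0.866

axis z_1 = (-0.8660,-0.5000,0.0000); lever o_n−o_1 = (-2.5981,-1.5000,0.0000)
cross product → J_v[:, 1] = (0.0000,-0.0000,0.0000)
J_ω[:, 1] = z_1
entry J[3][1] = -0.8660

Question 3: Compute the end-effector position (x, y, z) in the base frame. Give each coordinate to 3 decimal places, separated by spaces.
after link 1: o_1 = (1.0000, -1.7321, 2.0000)
after link 2: o_2 = (-1.5981, -3.2321, 2.0000)

-1.598 -3.232 2.000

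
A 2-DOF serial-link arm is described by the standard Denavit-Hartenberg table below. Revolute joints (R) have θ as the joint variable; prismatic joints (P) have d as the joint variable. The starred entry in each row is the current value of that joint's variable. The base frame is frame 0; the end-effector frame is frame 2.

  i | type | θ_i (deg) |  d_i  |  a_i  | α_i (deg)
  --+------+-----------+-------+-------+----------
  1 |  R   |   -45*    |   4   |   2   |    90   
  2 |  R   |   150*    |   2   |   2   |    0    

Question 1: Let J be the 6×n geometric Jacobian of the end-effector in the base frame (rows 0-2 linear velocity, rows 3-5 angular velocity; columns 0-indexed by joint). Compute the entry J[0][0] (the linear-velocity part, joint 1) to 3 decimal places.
axis z_0 = ẑ; lever o_n−o_0 = (-1.2247,-1.6037,5.0000)
cross product → J_v[:, 0] = (1.6037,-1.2247,0.0000)
J_ω[:, 0] = z_0
entry J[0][0] = 1.6037

1.604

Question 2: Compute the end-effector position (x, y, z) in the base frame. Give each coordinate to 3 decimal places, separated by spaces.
-1.225 -1.604 5.000

after link 1: o_1 = (1.4142, -1.4142, 4.0000)
after link 2: o_2 = (-1.2247, -1.6037, 5.0000)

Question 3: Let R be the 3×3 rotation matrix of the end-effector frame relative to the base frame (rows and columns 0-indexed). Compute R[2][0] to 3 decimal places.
0.500

End-effector x-axis (col 0 of R) = (-0.6124,0.6124,0.5000)
R[2][0] = 0.5000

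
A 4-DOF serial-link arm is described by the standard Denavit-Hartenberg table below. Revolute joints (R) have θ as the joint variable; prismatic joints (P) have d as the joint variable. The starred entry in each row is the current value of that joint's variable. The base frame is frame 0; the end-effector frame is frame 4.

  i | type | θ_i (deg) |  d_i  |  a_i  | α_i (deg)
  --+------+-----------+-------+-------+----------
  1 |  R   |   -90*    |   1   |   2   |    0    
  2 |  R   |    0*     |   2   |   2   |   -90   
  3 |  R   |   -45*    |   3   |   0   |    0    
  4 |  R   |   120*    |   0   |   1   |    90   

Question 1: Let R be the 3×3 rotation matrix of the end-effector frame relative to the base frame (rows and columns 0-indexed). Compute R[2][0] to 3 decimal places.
-0.966

End-effector x-axis (col 0 of R) = (0.0000,-0.2588,-0.9659)
R[2][0] = -0.9659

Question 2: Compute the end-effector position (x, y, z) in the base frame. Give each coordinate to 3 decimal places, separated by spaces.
after link 1: o_1 = (0.0000, -2.0000, 1.0000)
after link 2: o_2 = (0.0000, -4.0000, 3.0000)
after link 3: o_3 = (3.0000, -4.0000, 3.0000)
after link 4: o_4 = (3.0000, -4.2588, 2.0341)

3.000 -4.259 2.034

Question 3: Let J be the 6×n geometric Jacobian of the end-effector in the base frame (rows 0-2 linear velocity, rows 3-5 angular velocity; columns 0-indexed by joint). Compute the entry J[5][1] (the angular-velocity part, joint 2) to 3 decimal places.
axis z_1 = (0.0000,0.0000,1.0000); lever o_n−o_1 = (3.0000,-2.2588,1.0341)
cross product → J_v[:, 1] = (2.2588,3.0000,-0.0000)
J_ω[:, 1] = z_1
entry J[5][1] = 1.0000

1.000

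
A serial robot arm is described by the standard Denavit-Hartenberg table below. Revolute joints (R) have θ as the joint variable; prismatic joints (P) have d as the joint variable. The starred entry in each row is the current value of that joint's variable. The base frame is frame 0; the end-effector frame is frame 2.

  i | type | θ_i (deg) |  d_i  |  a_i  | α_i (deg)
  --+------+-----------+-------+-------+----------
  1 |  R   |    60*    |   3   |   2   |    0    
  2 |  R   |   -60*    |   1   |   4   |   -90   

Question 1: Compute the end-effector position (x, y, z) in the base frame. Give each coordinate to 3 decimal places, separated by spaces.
after link 1: o_1 = (1.0000, 1.7321, 3.0000)
after link 2: o_2 = (5.0000, 1.7321, 4.0000)

5.000 1.732 4.000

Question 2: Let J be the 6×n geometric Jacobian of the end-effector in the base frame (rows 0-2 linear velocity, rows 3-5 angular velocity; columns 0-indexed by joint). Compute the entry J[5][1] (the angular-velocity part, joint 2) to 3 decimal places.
axis z_1 = (0.0000,0.0000,1.0000); lever o_n−o_1 = (4.0000,0.0000,1.0000)
cross product → J_v[:, 1] = (0.0000,4.0000,0.0000)
J_ω[:, 1] = z_1
entry J[5][1] = 1.0000

1.000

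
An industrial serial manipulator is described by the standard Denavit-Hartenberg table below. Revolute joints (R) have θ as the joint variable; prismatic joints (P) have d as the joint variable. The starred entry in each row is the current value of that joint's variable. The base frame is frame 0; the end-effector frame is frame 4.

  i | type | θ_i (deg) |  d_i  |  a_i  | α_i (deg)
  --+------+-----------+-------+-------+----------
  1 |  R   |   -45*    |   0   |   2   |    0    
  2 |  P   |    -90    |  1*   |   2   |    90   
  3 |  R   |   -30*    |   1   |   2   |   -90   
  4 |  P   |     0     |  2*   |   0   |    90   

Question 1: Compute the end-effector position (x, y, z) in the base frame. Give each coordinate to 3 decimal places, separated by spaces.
-2.639 -4.053 1.732

after link 1: o_1 = (1.4142, -1.4142, 0.0000)
after link 2: o_2 = (0.0000, -2.8284, 1.0000)
after link 3: o_3 = (-1.9319, -3.3461, 0.0000)
after link 4: o_4 = (-2.6390, -4.0532, 1.7321)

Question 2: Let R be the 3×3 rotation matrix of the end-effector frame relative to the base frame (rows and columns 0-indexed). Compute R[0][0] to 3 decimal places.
-0.612

End-effector x-axis (col 0 of R) = (-0.6124,-0.6124,-0.5000)
R[0][0] = -0.6124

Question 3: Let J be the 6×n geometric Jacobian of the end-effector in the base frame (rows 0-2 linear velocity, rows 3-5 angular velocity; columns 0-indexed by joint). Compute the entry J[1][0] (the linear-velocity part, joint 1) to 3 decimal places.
axis z_0 = ẑ; lever o_n−o_0 = (-2.6390,-4.0532,1.7321)
cross product → J_v[:, 0] = (4.0532,-2.6390,0.0000)
J_ω[:, 0] = z_0
entry J[1][0] = -2.6390

-2.639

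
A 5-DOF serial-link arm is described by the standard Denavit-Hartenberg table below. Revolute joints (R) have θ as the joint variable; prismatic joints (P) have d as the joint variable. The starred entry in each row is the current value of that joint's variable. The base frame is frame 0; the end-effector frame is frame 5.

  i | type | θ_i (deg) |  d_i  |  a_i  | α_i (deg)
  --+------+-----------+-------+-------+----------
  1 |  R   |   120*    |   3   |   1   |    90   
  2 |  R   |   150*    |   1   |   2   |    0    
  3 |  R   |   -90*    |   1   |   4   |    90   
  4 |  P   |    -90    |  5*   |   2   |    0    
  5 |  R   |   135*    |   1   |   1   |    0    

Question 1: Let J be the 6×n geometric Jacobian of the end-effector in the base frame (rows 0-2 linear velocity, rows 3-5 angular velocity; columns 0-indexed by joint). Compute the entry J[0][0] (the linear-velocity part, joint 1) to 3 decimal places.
axis z_0 = ẑ; lever o_n−o_0 = (-2.7965,6.2578,5.0765)
cross product → J_v[:, 0] = (-6.2578,-2.7965,0.0000)
J_ω[:, 0] = z_0
entry J[0][0] = -6.2578

-6.258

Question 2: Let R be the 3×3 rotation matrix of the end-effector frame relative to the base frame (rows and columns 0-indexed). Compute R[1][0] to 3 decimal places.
End-effector x-axis (col 0 of R) = (0.4356,0.6597,0.6124)
R[1][0] = 0.6597

0.660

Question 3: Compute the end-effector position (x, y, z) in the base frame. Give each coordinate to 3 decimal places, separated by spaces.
-2.796 6.258 5.076

after link 1: o_1 = (-0.5000, 0.8660, 3.0000)
after link 2: o_2 = (1.2321, -0.1340, 4.0000)
after link 3: o_3 = (1.0981, 2.0981, 7.4641)
after link 4: o_4 = (-2.7990, 4.8481, 4.9641)
after link 5: o_5 = (-2.7965, 6.2578, 5.0765)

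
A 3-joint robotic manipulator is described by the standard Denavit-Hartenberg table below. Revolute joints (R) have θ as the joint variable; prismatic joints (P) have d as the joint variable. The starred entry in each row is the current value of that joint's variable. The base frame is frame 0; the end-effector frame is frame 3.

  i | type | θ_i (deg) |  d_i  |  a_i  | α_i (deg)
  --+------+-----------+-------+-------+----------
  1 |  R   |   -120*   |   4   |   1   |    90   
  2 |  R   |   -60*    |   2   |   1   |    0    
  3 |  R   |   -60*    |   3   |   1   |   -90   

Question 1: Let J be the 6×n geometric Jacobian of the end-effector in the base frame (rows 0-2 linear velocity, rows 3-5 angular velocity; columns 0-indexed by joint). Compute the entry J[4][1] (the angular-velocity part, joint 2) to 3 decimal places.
axis z_1 = (-0.8660,0.5000,0.0000); lever o_n−o_1 = (-4.3301,2.5000,-1.7321)
cross product → J_v[:, 1] = (-0.8660,-1.5000,0.0000)
J_ω[:, 1] = z_1
entry J[4][1] = 0.5000

0.500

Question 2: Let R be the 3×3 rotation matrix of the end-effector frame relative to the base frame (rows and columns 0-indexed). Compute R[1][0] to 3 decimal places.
0.433

End-effector x-axis (col 0 of R) = (0.2500,0.4330,-0.8660)
R[1][0] = 0.4330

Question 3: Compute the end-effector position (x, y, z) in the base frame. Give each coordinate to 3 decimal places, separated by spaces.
-4.830 1.634 2.268

after link 1: o_1 = (-0.5000, -0.8660, 4.0000)
after link 2: o_2 = (-2.4821, -0.2990, 3.1340)
after link 3: o_3 = (-4.8301, 1.6340, 2.2679)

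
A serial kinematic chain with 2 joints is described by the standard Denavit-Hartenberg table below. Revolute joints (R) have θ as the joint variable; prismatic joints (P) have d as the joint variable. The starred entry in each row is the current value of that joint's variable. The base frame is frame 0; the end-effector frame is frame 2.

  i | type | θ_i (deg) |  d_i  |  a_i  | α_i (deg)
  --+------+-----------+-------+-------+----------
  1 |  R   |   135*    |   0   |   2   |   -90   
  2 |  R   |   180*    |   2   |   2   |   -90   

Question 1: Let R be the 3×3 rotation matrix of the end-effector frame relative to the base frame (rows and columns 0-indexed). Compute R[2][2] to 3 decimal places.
1.000

End-effector z-axis (col 2 of R) = (0.0000,-0.0000,1.0000)
R[2][2] = 1.0000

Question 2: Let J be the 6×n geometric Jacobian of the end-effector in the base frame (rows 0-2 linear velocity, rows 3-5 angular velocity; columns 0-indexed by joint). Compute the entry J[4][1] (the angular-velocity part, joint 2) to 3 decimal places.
axis z_1 = (-0.7071,-0.7071,0.0000); lever o_n−o_1 = (-0.0000,-2.8284,-0.0000)
cross product → J_v[:, 1] = (0.0000,-0.0000,2.0000)
J_ω[:, 1] = z_1
entry J[4][1] = -0.7071

-0.707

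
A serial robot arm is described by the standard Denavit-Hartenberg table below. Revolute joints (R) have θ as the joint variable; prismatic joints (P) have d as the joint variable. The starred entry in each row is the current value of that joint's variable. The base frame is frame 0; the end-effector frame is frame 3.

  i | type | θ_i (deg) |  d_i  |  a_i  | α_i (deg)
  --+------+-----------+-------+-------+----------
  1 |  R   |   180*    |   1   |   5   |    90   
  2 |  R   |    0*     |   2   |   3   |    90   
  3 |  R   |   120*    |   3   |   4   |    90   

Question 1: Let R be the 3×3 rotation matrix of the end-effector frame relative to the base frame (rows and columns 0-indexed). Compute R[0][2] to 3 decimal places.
-0.866

End-effector z-axis (col 2 of R) = (-0.8660,0.5000,-0.0000)
R[0][2] = -0.8660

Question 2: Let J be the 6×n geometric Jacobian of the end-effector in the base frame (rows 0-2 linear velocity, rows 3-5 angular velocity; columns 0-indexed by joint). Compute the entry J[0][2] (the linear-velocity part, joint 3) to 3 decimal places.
axis z_2 = (0.0000,0.0000,-1.0000); lever o_n−o_2 = (2.0000,3.4641,-3.0000)
cross product → J_v[:, 2] = (3.4641,-2.0000,-0.0000)
J_ω[:, 2] = z_2
entry J[0][2] = 3.4641

3.464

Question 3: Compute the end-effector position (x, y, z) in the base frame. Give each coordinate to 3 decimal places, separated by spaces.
-6.000 5.464 -2.000

after link 1: o_1 = (-5.0000, 0.0000, 1.0000)
after link 2: o_2 = (-8.0000, 2.0000, 1.0000)
after link 3: o_3 = (-6.0000, 5.4641, -2.0000)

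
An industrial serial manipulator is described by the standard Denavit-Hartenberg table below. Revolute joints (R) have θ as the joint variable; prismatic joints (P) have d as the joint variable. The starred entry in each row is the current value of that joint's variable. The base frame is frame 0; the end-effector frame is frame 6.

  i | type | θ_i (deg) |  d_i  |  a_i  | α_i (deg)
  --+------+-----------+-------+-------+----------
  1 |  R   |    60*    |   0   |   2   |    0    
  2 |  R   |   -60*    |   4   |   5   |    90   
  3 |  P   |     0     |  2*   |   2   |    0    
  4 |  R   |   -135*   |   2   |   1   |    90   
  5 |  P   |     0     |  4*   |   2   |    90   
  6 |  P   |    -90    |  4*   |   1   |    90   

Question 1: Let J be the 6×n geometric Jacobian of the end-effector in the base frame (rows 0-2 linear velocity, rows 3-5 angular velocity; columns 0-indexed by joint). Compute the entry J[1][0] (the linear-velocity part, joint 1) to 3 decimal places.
axis z_0 = ẑ; lever o_n−o_0 = (3.7574,1.7321,4.0000)
cross product → J_v[:, 0] = (-1.7321,3.7574,0.0000)
J_ω[:, 0] = z_0
entry J[1][0] = 3.7574

3.757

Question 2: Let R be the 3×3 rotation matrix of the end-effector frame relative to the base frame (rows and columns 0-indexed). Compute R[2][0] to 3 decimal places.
-0.707

End-effector x-axis (col 0 of R) = (0.7071,0.0000,-0.7071)
R[2][0] = -0.7071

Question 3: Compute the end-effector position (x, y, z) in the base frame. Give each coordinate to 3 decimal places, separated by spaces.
3.757 1.732 4.000

after link 1: o_1 = (1.0000, 1.7321, 0.0000)
after link 2: o_2 = (6.0000, 1.7321, 4.0000)
after link 3: o_3 = (8.0000, -0.2679, 4.0000)
after link 4: o_4 = (7.2929, -2.2679, 3.2929)
after link 5: o_5 = (3.0503, -2.2679, 4.7071)
after link 6: o_6 = (3.7574, 1.7321, 4.0000)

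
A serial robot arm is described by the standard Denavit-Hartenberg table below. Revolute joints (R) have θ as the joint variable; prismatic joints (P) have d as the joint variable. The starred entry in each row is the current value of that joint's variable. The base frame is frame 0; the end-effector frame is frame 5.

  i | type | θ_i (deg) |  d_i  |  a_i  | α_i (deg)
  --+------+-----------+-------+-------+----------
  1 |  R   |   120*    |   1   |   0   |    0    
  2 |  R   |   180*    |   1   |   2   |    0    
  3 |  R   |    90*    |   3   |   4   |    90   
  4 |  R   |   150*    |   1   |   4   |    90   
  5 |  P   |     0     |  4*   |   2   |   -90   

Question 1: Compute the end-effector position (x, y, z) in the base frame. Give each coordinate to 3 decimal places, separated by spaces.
2.196 -2.196 11.464

after link 1: o_1 = (0.0000, 0.0000, 1.0000)
after link 2: o_2 = (1.0000, -1.7321, 2.0000)
after link 3: o_3 = (4.4641, 0.2679, 5.0000)
after link 4: o_4 = (1.9641, -2.3301, 7.0000)
after link 5: o_5 = (2.1962, -2.1962, 11.4641)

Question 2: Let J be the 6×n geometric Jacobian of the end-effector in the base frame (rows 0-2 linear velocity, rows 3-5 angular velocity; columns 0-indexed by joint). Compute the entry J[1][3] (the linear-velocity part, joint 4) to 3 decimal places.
-3.232

axis z_3 = (0.5000,-0.8660,0.0000); lever o_n−o_3 = (-2.2679,-2.4641,6.4641)
cross product → J_v[:, 3] = (-5.5981,-3.2321,-3.1962)
J_ω[:, 3] = z_3
entry J[1][3] = -3.2321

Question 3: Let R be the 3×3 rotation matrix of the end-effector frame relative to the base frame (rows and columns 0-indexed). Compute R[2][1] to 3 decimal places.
End-effector y-axis (col 1 of R) = (-0.4330,-0.2500,-0.8660)
R[2][1] = -0.8660

-0.866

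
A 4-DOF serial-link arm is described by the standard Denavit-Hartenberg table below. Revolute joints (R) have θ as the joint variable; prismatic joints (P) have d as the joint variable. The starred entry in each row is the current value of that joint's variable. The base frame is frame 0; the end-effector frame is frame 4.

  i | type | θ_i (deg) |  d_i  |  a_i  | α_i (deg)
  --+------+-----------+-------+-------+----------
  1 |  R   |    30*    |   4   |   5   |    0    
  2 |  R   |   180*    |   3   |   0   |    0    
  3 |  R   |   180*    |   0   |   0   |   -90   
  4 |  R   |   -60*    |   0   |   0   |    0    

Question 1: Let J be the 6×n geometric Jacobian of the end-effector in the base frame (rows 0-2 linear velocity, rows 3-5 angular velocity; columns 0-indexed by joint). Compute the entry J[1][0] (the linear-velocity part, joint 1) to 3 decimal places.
axis z_0 = ẑ; lever o_n−o_0 = (4.3301,2.5000,7.0000)
cross product → J_v[:, 0] = (-2.5000,4.3301,0.0000)
J_ω[:, 0] = z_0
entry J[1][0] = 4.3301

4.330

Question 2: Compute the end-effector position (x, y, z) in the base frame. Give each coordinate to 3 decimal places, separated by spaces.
4.330 2.500 7.000

after link 1: o_1 = (4.3301, 2.5000, 4.0000)
after link 2: o_2 = (4.3301, 2.5000, 7.0000)
after link 3: o_3 = (4.3301, 2.5000, 7.0000)
after link 4: o_4 = (4.3301, 2.5000, 7.0000)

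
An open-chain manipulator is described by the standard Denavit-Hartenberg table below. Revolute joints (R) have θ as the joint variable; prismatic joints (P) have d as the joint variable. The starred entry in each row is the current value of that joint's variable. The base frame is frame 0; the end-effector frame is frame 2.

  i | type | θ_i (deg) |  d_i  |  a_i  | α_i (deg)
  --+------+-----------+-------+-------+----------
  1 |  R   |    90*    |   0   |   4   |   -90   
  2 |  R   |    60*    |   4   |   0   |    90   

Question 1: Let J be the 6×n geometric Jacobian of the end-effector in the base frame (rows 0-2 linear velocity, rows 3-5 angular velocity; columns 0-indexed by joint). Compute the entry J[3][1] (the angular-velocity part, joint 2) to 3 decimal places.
-1.000

axis z_1 = (-1.0000,0.0000,0.0000); lever o_n−o_1 = (-4.0000,0.0000,0.0000)
cross product → J_v[:, 1] = (0.0000,0.0000,0.0000)
J_ω[:, 1] = z_1
entry J[3][1] = -1.0000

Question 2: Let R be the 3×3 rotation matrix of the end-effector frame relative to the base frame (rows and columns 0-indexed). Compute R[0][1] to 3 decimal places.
End-effector y-axis (col 1 of R) = (-1.0000,0.0000,0.0000)
R[0][1] = -1.0000

-1.000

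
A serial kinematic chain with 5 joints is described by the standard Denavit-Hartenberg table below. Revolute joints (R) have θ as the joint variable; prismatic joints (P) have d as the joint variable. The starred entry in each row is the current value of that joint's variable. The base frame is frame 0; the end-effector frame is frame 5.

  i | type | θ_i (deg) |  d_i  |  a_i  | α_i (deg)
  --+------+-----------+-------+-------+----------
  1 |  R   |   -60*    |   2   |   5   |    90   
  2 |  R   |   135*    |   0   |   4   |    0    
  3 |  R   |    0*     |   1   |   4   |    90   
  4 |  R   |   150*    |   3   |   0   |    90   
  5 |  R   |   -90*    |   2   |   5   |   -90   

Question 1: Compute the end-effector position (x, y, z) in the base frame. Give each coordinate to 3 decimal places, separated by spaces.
-3.755 1.040 6.950

after link 1: o_1 = (2.5000, -4.3301, 2.0000)
after link 2: o_2 = (1.0858, -1.8806, 4.8284)
after link 3: o_3 = (-1.1945, 0.0689, 7.6569)
after link 4: o_4 = (-0.1338, -1.7683, 9.7782)
after link 5: o_5 = (-3.7551, 1.0399, 6.9497)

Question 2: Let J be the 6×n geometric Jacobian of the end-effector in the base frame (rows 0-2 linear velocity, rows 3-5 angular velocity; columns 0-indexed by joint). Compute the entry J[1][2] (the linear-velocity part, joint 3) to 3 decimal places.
1.837

axis z_2 = (-0.8660,-0.5000,0.0000); lever o_n−o_2 = (-4.8409,2.9206,2.1213)
cross product → J_v[:, 2] = (-1.0607,1.8371,-4.9497)
J_ω[:, 2] = z_2
entry J[1][2] = 1.8371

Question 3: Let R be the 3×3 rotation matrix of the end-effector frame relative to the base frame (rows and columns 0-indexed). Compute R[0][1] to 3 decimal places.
End-effector y-axis (col 1 of R) = (0.9268,0.1268,-0.3536)
R[0][1] = 0.9268

0.927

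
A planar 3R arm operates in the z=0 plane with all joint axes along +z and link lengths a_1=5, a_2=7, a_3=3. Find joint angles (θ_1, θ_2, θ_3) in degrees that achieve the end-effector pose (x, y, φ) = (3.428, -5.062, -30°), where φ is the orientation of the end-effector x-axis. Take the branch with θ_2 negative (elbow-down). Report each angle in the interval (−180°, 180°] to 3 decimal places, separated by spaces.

30.001 -150.003 90.001

wrist centre = target − a_3·(cos φ, sin φ) = (0.8299, -3.5620)
cos θ_2 = (13.3766−5²−7²)/(2·5·7) = -0.8660; θ_2 = -150.0026° (elbow-down)
β = atan2(-3.5620,0.8299) = -76.8844°; ψ = atan2(-3.4997,-1.0623) = -106.8856°
θ_1 = β − ψ = 30.0012°
θ_3 = φ − θ_1 − θ_2 = 90.0014° (wrapped to (-180°,180°])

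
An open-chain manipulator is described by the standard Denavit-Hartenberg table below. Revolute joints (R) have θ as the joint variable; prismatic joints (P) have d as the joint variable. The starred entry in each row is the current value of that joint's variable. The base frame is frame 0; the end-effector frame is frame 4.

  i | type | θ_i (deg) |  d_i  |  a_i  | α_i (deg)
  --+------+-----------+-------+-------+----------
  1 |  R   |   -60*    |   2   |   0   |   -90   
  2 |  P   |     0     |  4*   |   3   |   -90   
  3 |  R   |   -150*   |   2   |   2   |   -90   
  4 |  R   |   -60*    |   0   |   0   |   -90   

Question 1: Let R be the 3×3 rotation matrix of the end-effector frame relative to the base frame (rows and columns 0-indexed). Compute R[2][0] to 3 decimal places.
End-effector x-axis (col 0 of R) = (-0.0000,0.5000,-0.8660)
R[2][0] = -0.8660

-0.866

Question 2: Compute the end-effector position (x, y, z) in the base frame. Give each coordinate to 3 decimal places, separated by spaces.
after link 1: o_1 = (0.0000, 0.0000, 2.0000)
after link 2: o_2 = (4.9641, -0.5981, 2.0000)
after link 3: o_3 = (4.9641, 1.4019, 0.0000)
after link 4: o_4 = (4.9641, 1.4019, 0.0000)

4.964 1.402 0.000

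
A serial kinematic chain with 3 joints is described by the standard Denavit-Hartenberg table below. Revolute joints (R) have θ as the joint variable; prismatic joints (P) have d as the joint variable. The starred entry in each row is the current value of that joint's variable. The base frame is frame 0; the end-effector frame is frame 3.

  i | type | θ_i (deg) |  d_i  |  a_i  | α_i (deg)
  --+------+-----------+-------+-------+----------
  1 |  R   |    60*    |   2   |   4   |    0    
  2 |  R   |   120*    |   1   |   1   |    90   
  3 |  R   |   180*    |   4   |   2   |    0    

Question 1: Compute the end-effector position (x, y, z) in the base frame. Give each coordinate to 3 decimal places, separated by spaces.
after link 1: o_1 = (2.0000, 3.4641, 2.0000)
after link 2: o_2 = (1.0000, 3.4641, 3.0000)
after link 3: o_3 = (3.0000, 7.4641, 3.0000)

3.000 7.464 3.000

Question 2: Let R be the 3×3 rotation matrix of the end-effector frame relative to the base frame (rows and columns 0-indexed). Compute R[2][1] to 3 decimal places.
-1.000

End-effector y-axis (col 1 of R) = (0.0000,0.0000,-1.0000)
R[2][1] = -1.0000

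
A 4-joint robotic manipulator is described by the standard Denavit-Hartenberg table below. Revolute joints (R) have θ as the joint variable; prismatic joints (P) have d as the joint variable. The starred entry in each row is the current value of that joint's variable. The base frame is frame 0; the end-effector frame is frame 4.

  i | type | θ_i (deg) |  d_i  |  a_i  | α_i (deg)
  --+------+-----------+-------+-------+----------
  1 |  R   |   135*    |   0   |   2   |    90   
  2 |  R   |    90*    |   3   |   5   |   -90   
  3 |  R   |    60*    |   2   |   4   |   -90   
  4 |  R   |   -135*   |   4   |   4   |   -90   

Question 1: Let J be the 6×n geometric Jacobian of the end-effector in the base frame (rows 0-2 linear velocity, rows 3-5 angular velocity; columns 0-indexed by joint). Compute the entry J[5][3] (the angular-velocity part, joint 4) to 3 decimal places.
-0.866

axis z_3 = (-0.3536,-0.3536,-0.8660); lever o_n−o_3 = (2.3178,-1.6822,-4.8783)
cross product → J_v[:, 3] = (0.2679,-3.7321,1.4142)
J_ω[:, 3] = z_3
entry J[5][3] = -0.8660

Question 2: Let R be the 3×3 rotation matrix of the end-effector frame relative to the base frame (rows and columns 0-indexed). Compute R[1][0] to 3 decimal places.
End-effector x-axis (col 0 of R) = (0.9330,-0.0670,-0.3536)
R[1][0] = -0.0670

-0.067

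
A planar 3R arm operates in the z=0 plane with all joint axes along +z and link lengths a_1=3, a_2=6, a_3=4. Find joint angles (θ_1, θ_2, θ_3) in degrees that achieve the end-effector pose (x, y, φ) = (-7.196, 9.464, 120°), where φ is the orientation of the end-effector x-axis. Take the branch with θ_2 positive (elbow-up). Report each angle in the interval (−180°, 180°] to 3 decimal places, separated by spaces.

wrist centre = target − a_3·(cos φ, sin φ) = (-5.1960, 5.9999)
cos θ_2 = (62.9972−3²−6²)/(2·3·6) = 0.4999; θ_2 = 60.0052° (elbow-up)
β = atan2(5.9999,-5.1960) = 130.8930°; ψ = atan2(5.1964,5.9995) = 40.8971°
θ_1 = β − ψ = 89.9960°
θ_3 = φ − θ_1 − θ_2 = -30.0011° (wrapped to (-180°,180°])

89.996 60.005 -30.001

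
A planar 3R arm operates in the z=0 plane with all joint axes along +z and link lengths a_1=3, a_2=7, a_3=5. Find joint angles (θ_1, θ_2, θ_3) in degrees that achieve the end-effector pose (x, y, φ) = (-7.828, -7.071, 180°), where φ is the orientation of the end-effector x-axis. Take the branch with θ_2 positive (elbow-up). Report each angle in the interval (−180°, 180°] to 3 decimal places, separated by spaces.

wrist centre = target − a_3·(cos φ, sin φ) = (-2.8280, -7.0710)
cos θ_2 = (57.9966−3²−7²)/(2·3·7) = -0.0001; θ_2 = 90.0046° (elbow-up)
β = atan2(-7.0710,-2.8280) = -111.7986°; ψ = atan2(7.0000,2.9994) = 66.8053°
θ_1 = β − ψ = -178.6039°
θ_3 = φ − θ_1 − θ_2 = -91.4007° (wrapped to (-180°,180°])

-178.604 90.005 -91.401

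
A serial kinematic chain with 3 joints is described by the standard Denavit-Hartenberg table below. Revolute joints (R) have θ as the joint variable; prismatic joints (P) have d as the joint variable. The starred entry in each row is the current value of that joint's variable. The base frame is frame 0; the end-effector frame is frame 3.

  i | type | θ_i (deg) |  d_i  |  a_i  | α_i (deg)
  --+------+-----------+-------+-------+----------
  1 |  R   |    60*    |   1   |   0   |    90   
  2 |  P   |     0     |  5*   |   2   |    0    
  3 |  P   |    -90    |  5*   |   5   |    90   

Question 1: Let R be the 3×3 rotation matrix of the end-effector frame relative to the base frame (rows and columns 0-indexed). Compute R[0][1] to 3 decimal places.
0.866

End-effector y-axis (col 1 of R) = (0.8660,-0.5000,0.0000)
R[0][1] = 0.8660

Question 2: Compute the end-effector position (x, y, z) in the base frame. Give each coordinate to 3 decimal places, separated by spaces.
after link 1: o_1 = (0.0000, 0.0000, 1.0000)
after link 2: o_2 = (5.3301, -0.7679, 1.0000)
after link 3: o_3 = (9.6603, -3.2679, -4.0000)

9.660 -3.268 -4.000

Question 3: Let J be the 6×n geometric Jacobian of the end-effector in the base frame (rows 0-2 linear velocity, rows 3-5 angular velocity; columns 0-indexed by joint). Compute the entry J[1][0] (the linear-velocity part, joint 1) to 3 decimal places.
axis z_0 = ẑ; lever o_n−o_0 = (9.6603,-3.2679,-4.0000)
cross product → J_v[:, 0] = (3.2679,9.6603,-0.0000)
J_ω[:, 0] = z_0
entry J[1][0] = 9.6603

9.660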